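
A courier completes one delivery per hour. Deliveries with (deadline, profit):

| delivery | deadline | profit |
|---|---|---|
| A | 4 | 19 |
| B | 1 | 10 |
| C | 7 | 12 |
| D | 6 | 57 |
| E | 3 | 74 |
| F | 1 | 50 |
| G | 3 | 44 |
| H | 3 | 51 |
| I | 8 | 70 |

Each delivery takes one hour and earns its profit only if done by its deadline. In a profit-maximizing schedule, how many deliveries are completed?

7

Sort by profit descending; place each in the latest free slot ≤ its deadline.
By profit: E(d3,74), I(d8,70), D(d6,57), H(d3,51), F(d1,50), G(d3,44), A(d4,19), C(d7,12), B(d1,10)
E→slot 3; I→slot 8; D→slot 6; H→slot 2; F→slot 1; G skipped; A→slot 4; C→slot 7; B skipped.
7 of 9 scheduled.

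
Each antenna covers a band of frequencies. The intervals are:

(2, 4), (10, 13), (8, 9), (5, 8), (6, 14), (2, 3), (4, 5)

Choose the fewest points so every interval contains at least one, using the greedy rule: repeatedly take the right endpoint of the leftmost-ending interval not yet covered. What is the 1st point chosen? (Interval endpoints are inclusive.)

3

By right end: [2,3]  [2,4]  [4,5]  [5,8]  [8,9]  [10,13]  [6,14]
[2,3] uncovered → point at 3; [4,5] uncovered → point at 5; [8,9] uncovered → point at 9; [10,13] uncovered → point at 13.
Points: 3, 5, 9, 13 (4 total).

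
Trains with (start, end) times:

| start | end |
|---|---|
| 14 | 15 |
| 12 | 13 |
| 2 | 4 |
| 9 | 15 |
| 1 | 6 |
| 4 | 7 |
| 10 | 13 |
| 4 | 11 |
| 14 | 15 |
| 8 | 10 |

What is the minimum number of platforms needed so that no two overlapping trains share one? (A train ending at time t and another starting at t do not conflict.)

Count concurrent intervals with a sweep; the peak is the room count.
Events (time:±→running): 1:+→1 2:+→2 4:-→1 4:+→2 4:+→3 … peak 3.

3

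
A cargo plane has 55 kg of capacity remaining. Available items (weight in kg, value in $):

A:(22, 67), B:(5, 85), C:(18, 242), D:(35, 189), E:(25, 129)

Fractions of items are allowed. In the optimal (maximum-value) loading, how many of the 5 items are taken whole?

Sort by value per unit weight and fill in that order.
Ratios (sorted): B 17.00, C 13.44, D 5.40, E 5.16, A 3.05
take B (5 @ 85); take C (18 @ 242); take 32/35 of D → 172.80. Capacity used 55/55.
2 item(s) taken whole; one partial (take 32/35 of D).

2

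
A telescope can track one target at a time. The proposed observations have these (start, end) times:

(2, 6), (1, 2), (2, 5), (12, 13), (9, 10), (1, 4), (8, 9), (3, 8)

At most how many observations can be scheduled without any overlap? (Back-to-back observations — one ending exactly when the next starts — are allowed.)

5

Sort by end time and greedily take each interval whose start is ≥ the last chosen end.
By end time: (1,2), (1,4), (2,5), (2,6), (3,8), (8,9), (9,10), (12,13).
Pick (1,2); next start ≥ 2 → (2,5); next start ≥ 5 → (8,9); next start ≥ 9 → (9,10); next start ≥ 10 → (12,13).
Selected 5 observations.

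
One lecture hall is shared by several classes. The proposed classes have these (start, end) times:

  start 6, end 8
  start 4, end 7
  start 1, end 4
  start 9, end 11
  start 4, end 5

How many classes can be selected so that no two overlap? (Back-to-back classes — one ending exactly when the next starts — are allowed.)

Sort by end time and greedily take each interval whose start is ≥ the last chosen end.
Sorted by end: (1,4)  (4,5)  (4,7)  (6,8)  (9,11)
take (1,4); take (4,5); take (6,8); take (9,11).
Selected 4 classes.

4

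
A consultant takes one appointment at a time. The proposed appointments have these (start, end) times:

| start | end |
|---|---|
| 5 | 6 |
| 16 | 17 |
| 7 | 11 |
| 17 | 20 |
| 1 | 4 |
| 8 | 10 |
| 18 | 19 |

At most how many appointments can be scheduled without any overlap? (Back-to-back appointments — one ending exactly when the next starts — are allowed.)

5

Order by finish time; keep every interval that doesn't clash with the previous kept one.
Sorted by end: (1,4)  (5,6)  (8,10)  (7,11)  (16,17)  (18,19)  (17,20)
take (1,4); take (5,6); take (8,10); take (16,17); take (18,19); skip (17,20).
Selected 5 appointments.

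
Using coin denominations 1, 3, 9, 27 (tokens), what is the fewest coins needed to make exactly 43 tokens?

5

43 = 1×27 + 1×9 + 2×3 + 1×1
Total coins = 1 + 1 + 2 + 1 = 5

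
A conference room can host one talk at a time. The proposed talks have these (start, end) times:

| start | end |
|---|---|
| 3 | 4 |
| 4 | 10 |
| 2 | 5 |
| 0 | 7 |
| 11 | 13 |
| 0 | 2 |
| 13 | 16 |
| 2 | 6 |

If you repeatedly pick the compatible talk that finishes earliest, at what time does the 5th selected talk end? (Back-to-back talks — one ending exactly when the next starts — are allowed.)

16

Greedy by earliest finish: after sorting by end time, pick each interval compatible with the last pick.
Sorted by end: (0,2)  (3,4)  (2,5)  (2,6)  (0,7)  (4,10)  (11,13)  (13,16)
take (0,2); take (3,4); skip (2,5); skip (0,7); take (4,10); take (11,13); take (13,16).
Selected: (0,2) (3,4) (4,10) (11,13) (13,16)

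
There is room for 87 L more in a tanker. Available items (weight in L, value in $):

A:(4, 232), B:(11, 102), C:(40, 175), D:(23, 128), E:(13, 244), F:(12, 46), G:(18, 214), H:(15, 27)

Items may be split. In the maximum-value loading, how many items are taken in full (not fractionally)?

Greedy by value/weight ratio, highest first.
Ratios (sorted): A 58.00, E 18.77, G 11.89, B 9.27, D 5.57, C 4.38, F 3.83, H 1.80
take A (4 @ 232); take E (13 @ 244); take G (18 @ 214); take B (11 @ 102); take D (23 @ 128); take 18/40 of C → 78.75. Capacity used 87/87.
5 item(s) taken whole; one partial (take 18/40 of C).

5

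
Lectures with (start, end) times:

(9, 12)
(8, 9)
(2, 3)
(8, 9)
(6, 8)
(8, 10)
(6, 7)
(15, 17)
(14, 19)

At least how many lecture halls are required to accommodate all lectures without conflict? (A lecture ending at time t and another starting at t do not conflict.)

3

Count concurrent intervals with a sweep; the peak is the room count.
Events (time:±→running): 2:+→1 3:-→0 6:+→1 6:+→2 7:-→1 8:-→0 8:+→1 8:+→2 8:+→3 … peak 3.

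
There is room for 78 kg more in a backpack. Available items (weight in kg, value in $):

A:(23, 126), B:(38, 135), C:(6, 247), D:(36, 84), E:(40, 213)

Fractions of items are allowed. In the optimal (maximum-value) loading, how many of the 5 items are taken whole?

3

Greedy by value/weight ratio, highest first.
Order: C (247/6=41.17) > A (126/23=5.48) > E (213/40=5.33) > B (135/38=3.55) > D (84/36=2.33)
Fill: take C (6 @ 247) → take A (23 @ 126) → take E (40 @ 213) → take 9/38 of B → 31.97; 78/78 used.
3 item(s) taken whole; one partial (take 9/38 of B).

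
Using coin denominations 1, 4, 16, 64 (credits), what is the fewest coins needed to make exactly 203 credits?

8

Use the largest denomination that fits, subtract, and repeat.
203 = 3×64 + 2×4 + 3×1
Total coins = 3 + 2 + 3 = 8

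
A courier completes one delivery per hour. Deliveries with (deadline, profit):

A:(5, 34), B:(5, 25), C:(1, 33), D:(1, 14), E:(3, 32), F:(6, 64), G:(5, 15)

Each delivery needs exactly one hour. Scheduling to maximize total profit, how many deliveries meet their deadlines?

Sort by profit descending; place each in the latest free slot ≤ its deadline.
By profit: F(d6,64), A(d5,34), C(d1,33), E(d3,32), B(d5,25), G(d5,15), D(d1,14)
F→slot 6; A→slot 5; C→slot 1; E→slot 3; B→slot 4; G→slot 2; D skipped.
6 of 7 scheduled.

6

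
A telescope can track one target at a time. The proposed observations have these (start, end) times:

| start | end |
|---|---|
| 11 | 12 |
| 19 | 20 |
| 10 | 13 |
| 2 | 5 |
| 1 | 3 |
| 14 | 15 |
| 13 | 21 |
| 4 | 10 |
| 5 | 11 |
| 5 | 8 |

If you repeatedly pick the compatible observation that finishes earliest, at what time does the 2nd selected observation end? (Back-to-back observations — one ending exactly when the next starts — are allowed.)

8

Greedy by earliest finish: after sorting by end time, pick each interval compatible with the last pick.
Sorted by end: (1,3)  (2,5)  (5,8)  (4,10)  (5,11)  (11,12)  (10,13)  (14,15)  (19,20)  (13,21)
take (1,3); take (5,8); skip (5,11); take (11,12); skip (10,13); take (14,15); take (19,20).
Selected: (1,3) (5,8) (11,12) (14,15) (19,20)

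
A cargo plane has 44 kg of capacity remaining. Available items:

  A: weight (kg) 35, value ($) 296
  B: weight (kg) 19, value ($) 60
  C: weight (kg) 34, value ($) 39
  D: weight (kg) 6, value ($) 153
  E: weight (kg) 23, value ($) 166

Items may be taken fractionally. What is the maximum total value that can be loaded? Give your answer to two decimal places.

470.65

Ratios (sorted): D 25.50, A 8.46, E 7.22, B 3.16, C 1.15
take D (6 @ 153); take A (35 @ 296); take 3/23 of E → 21.65. Capacity used 44/44.
Total value = 470.65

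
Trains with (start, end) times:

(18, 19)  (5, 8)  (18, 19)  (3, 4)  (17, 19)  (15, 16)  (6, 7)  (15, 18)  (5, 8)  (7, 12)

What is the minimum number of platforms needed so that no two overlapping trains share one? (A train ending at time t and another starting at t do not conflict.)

starts: [3, 5, 5, 6, 7, 15, 15, 17, 18, 18]
ends:   [4, 7, 8, 8, 12, 16, 18, 19, 19, 19]
s3→1 e4→0 s5→1 s5→2 s6→3  — peak 3.

3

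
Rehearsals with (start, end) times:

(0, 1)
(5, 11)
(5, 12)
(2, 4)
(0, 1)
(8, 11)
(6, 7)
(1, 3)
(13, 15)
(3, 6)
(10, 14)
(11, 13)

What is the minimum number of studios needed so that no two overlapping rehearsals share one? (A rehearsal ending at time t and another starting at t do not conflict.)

Events (time:±→running): 0:+→1 0:+→2 1:-→1 1:-→0 1:+→1 2:+→2 3:-→1 3:+→2 4:-→1 5:+→2 5:+→3 6:-→2 6:+→3 7:-→2 8:+→3 10:+→4 … peak 4.

4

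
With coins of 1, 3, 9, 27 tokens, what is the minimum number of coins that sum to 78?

78 = 2×27 + 2×9 + 2×3
Total coins = 2 + 2 + 2 = 6

6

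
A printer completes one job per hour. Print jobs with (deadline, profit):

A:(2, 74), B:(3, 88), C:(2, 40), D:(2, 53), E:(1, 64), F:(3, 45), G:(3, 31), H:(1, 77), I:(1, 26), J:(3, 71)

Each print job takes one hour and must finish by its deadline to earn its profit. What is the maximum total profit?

Sort by profit descending; place each in the latest free slot ≤ its deadline.
Profit order: B=88 H=77 A=74 J=71 E=64 D=53 F=45 C=40 G=31 I=26
Assign: B→slot 3, H→slot 1, A→slot 2, J skipped, E skipped, D skipped, F skipped, C skipped, G skipped, I skipped.
Slots: [1:H] [2:A] [3:B]
Profit = 77 + 74 + 88 = 239

239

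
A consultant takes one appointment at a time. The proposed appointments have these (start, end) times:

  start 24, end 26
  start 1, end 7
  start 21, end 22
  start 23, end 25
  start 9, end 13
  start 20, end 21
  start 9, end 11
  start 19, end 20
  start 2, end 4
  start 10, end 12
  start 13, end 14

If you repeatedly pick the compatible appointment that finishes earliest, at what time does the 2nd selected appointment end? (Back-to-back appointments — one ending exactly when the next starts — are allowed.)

11

By end time: (2,4), (1,7), (9,11), (10,12), (9,13), (13,14), (19,20), (20,21), (21,22), (23,25), (24,26).
Pick (2,4); next start ≥ 4 → (9,11); next start ≥ 11 → (13,14); next start ≥ 14 → (19,20); next start ≥ 20 → (20,21); next start ≥ 21 → (21,22); next start ≥ 22 → (23,25).
Selected: (2,4) (9,11) (13,14) (19,20) (20,21) (21,22) (23,25)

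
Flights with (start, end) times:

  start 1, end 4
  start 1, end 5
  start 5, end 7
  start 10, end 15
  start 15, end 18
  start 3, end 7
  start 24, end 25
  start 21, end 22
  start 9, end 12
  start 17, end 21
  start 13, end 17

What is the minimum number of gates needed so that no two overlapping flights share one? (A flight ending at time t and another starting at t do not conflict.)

3

Events (time:±→running): 1:+→1 1:+→2 3:+→3 … peak 3.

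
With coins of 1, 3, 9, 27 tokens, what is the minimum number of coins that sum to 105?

105 = 3×27 + 2×9 + 2×3
Total coins = 3 + 2 + 2 = 7

7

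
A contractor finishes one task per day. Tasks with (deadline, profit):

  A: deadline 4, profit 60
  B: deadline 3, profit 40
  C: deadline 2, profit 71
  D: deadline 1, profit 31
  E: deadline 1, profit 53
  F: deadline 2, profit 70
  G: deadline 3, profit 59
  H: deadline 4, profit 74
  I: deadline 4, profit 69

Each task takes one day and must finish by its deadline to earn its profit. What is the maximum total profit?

By profit: H(d4,74), C(d2,71), F(d2,70), I(d4,69), A(d4,60), G(d3,59), E(d1,53), B(d3,40), D(d1,31)
H→slot 4; C→slot 2; F→slot 1; I→slot 3; A skipped; G skipped; E skipped; B skipped; D skipped.
Profit = 70 + 71 + 69 + 74 = 284

284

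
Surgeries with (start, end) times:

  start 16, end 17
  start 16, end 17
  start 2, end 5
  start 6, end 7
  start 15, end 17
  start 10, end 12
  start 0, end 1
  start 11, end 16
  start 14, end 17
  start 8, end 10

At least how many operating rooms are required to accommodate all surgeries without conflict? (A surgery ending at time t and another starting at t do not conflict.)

4

Count concurrent intervals with a sweep; the peak is the room count.
starts: [0, 2, 6, 8, 10, 11, 14, 15, 16, 16]
ends:   [1, 5, 7, 10, 12, 16, 17, 17, 17, 17]
s0→1 e1→0 s2→1 e5→0 s6→1 e7→0 s8→1 e10→0 s10→1 s11→2 e12→1 s14→2 s15→3 e16→2 s16→3 s16→4  — peak 4.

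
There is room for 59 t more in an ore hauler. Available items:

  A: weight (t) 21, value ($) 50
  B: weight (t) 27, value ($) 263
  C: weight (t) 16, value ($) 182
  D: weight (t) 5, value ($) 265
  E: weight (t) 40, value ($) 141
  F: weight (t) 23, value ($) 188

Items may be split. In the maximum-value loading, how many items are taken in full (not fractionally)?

3

Order: D (265/5=53.00) > C (182/16=11.38) > B (263/27=9.74) > F (188/23=8.17) > E (141/40=3.52) > A (50/21=2.38)
Fill: take D (5 @ 265) → take C (16 @ 182) → take B (27 @ 263) → take 11/23 of F → 89.91; 59/59 used.
3 item(s) taken whole; one partial (take 11/23 of F).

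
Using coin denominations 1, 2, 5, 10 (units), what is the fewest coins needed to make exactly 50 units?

5

Use the largest denomination that fits, subtract, and repeat.
50 = 5×10
Total coins = 5 = 5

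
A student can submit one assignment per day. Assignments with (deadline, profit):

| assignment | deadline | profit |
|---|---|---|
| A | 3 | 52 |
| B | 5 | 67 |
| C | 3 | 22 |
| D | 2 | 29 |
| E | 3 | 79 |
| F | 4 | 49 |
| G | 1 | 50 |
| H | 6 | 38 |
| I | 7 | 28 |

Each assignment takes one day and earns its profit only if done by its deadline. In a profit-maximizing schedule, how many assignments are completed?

Take jobs in profit order; each goes to the latest open slot no later than its deadline.
By profit: E(d3,79), B(d5,67), A(d3,52), G(d1,50), F(d4,49), H(d6,38), D(d2,29), I(d7,28), C(d3,22)
E→slot 3; B→slot 5; A→slot 2; G→slot 1; F→slot 4; H→slot 6; D skipped; I→slot 7; C skipped.
7 of 9 scheduled.

7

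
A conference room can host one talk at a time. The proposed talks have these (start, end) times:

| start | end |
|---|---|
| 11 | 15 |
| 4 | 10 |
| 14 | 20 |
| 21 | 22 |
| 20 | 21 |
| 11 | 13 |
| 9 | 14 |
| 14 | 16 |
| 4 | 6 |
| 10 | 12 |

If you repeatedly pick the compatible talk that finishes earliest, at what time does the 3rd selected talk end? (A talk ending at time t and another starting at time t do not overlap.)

16

Order by finish time; keep every interval that doesn't clash with the previous kept one.
Sorted by end: (4,6)  (4,10)  (10,12)  (11,13)  (9,14)  (11,15)  (14,16)  (14,20)  (20,21)  (21,22)
take (4,6); take (10,12); take (14,16); take (20,21); take (21,22).
Selected: (4,6) (10,12) (14,16) (20,21) (21,22)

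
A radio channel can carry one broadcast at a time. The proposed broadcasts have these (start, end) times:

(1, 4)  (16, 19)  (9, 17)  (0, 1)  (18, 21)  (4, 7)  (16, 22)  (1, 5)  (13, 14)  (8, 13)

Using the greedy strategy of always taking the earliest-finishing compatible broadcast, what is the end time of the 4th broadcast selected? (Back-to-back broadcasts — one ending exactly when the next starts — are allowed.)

Sorted by end: (0,1)  (1,4)  (1,5)  (4,7)  (8,13)  (13,14)  (9,17)  (16,19)  (18,21)  (16,22)
take (0,1); take (1,4); skip (1,5); take (4,7); take (8,13); take (13,14); take (16,19); skip (16,22).
Selected: (0,1) (1,4) (4,7) (8,13) (13,14) (16,19)

13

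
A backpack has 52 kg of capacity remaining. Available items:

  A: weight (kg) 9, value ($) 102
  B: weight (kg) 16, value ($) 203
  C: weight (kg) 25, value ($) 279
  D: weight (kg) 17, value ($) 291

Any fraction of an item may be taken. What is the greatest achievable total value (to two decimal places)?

707.60

Sort by value per unit weight and fill in that order.
Ratios (sorted): D 17.12, B 12.69, A 11.33, C 11.16
take D (17 @ 291); take B (16 @ 203); take A (9 @ 102); take 10/25 of C → 111.60. Capacity used 52/52.
Total value = 707.60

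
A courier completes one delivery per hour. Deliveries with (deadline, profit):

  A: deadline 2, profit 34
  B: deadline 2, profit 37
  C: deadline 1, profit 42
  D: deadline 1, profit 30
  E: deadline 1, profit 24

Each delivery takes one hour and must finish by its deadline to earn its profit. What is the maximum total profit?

Profit order: C=42 B=37 A=34 D=30 E=24
Assign: C→slot 1, B→slot 2, A skipped, D skipped, E skipped.
Slots: [1:C] [2:B]
Profit = 42 + 37 = 79

79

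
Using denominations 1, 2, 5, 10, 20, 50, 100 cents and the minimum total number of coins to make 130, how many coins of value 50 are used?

0

Use the largest denomination that fits, subtract, and repeat.
130 − 1×100→30 − 1×20→10 − 1×10→0
Count of 50: 0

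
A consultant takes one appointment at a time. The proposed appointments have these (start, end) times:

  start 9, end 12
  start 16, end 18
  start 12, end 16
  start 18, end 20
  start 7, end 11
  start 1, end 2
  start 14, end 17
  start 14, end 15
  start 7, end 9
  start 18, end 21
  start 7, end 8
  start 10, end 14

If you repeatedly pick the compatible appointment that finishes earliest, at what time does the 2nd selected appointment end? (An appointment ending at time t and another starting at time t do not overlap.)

8

Greedy by earliest finish: after sorting by end time, pick each interval compatible with the last pick.
By end time: (1,2), (7,8), (7,9), (7,11), (9,12), (10,14), (14,15), (12,16), (14,17), (16,18), (18,20), (18,21).
Pick (1,2); next start ≥ 2 → (7,8); next start ≥ 8 → (9,12); next start ≥ 12 → (14,15); next start ≥ 15 → (16,18); next start ≥ 18 → (18,20).
Selected: (1,2) (7,8) (9,12) (14,15) (16,18) (18,20)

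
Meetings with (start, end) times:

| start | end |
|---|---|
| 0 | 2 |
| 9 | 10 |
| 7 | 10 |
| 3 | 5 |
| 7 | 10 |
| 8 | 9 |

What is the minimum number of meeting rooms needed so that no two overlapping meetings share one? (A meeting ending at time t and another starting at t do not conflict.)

Events (time:±→running): 0:+→1 2:-→0 3:+→1 5:-→0 7:+→1 7:+→2 8:+→3 … peak 3.

3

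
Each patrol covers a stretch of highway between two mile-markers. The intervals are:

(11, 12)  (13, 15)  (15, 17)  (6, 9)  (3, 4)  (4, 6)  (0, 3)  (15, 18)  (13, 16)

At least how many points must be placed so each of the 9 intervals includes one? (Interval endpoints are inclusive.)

4

Sort by right endpoint; whenever an interval is uncovered, place a point at its right end.
By right end: [0,3]  [3,4]  [4,6]  [6,9]  [11,12]  [13,15]  [13,16]  [15,17]  [15,18]
[0,3] uncovered → point at 3; [4,6] uncovered → point at 6; [11,12] uncovered → point at 12; [13,15] uncovered → point at 15.
Points: 3, 6, 12, 15 (4 total).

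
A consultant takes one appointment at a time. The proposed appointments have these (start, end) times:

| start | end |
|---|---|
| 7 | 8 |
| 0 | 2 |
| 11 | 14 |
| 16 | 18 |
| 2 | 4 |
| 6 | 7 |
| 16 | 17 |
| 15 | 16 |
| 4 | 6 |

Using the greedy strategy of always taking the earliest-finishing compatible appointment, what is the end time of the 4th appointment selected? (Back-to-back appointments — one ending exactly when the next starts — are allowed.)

Order by finish time; keep every interval that doesn't clash with the previous kept one.
By end time: (0,2), (2,4), (4,6), (6,7), (7,8), (11,14), (15,16), (16,17), (16,18).
Pick (0,2); next start ≥ 2 → (2,4); next start ≥ 4 → (4,6); next start ≥ 6 → (6,7); next start ≥ 7 → (7,8); next start ≥ 8 → (11,14); next start ≥ 14 → (15,16); next start ≥ 16 → (16,17).
Selected: (0,2) (2,4) (4,6) (6,7) (7,8) (11,14) (15,16) (16,17)

7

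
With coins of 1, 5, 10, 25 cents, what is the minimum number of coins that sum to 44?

44 − 1×25→19 − 1×10→9 − 1×5→4 − 4×1→0
Total coins = 1 + 1 + 1 + 4 = 7

7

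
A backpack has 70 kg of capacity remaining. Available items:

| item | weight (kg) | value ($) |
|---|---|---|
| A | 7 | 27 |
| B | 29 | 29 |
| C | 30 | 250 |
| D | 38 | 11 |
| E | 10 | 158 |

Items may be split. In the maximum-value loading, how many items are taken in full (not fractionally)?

3

Greedy by value/weight ratio, highest first.
Order: E (158/10=15.80) > C (250/30=8.33) > A (27/7=3.86) > B (29/29=1.00) > D (11/38=0.29)
Fill: take E (10 @ 158) → take C (30 @ 250) → take A (7 @ 27) → take 23/29 of B → 23.00; 70/70 used.
3 item(s) taken whole; one partial (take 23/29 of B).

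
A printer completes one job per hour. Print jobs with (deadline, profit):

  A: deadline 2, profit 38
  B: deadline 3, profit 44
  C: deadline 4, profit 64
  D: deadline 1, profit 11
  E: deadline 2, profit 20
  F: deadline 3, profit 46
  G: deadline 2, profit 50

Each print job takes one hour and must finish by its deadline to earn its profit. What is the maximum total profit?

204

By profit: C(d4,64), G(d2,50), F(d3,46), B(d3,44), A(d2,38), E(d2,20), D(d1,11)
C→slot 4; G→slot 2; F→slot 3; B→slot 1; A skipped; E skipped; D skipped.
Profit = 44 + 50 + 46 + 64 = 204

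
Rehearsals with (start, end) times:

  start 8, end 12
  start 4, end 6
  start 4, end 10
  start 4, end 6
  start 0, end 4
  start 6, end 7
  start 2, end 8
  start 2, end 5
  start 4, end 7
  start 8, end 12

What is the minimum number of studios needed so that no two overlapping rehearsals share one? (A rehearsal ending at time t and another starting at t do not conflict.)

6

starts: [0, 2, 2, 4, 4, 4, 4, 6, 8, 8]
ends:   [4, 5, 6, 6, 7, 7, 8, 10, 12, 12]
s0→1 s2→2 s2→3 e4→2 s4→3 s4→4 s4→5 s4→6  — peak 6.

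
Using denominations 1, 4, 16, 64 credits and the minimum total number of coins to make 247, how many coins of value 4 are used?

Greedy: take as many of the largest coin as possible, then repeat with the remainder.
247 − 3×64→55 − 3×16→7 − 1×4→3 − 3×1→0
Count of 4: 1

1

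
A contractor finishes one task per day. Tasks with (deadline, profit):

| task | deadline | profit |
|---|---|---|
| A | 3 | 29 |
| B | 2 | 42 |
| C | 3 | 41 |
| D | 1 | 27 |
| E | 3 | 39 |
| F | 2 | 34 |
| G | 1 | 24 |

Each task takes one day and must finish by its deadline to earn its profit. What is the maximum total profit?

Profit order: B=42 C=41 E=39 F=34 A=29 D=27 G=24
Assign: B→slot 2, C→slot 3, E→slot 1, F skipped, A skipped, D skipped, G skipped.
Slots: [1:E] [2:B] [3:C]
Profit = 39 + 42 + 41 = 122

122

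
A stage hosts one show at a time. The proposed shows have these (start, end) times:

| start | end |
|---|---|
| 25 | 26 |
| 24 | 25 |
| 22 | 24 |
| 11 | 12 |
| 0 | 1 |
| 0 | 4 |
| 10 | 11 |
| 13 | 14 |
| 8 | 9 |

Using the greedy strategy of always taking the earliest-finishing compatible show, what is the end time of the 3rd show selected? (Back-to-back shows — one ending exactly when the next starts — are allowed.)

Order by finish time; keep every interval that doesn't clash with the previous kept one.
Sorted by end: (0,1)  (0,4)  (8,9)  (10,11)  (11,12)  (13,14)  (22,24)  (24,25)  (25,26)
take (0,1); skip (0,4); take (8,9); take (10,11); take (11,12); take (13,14); take (22,24); take (24,25); take (25,26).
Selected: (0,1) (8,9) (10,11) (11,12) (13,14) (22,24) (24,25) (25,26)

11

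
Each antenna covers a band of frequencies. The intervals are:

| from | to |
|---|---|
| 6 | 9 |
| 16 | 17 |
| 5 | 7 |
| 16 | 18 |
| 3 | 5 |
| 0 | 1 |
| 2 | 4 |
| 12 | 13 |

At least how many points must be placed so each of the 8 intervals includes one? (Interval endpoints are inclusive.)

5

By right end: [0,1]  [2,4]  [3,5]  [5,7]  [6,9]  [12,13]  [16,17]  [16,18]
[0,1] uncovered → point at 1; [2,4] uncovered → point at 4; [5,7] uncovered → point at 7; [12,13] uncovered → point at 13; [16,17] uncovered → point at 17.
Points: 1, 4, 7, 13, 17 (5 total).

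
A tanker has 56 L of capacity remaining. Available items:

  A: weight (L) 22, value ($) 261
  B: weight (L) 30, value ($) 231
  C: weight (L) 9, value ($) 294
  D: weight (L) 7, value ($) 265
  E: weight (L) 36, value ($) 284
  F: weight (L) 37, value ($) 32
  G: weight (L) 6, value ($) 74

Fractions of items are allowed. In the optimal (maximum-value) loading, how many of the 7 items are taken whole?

4

Greedy by value/weight ratio, highest first.
Order: D (265/7=37.86) > C (294/9=32.67) > G (74/6=12.33) > A (261/22=11.86) > E (284/36=7.89) > B (231/30=7.70) > F (32/37=0.86)
Fill: take D (7 @ 265) → take C (9 @ 294) → take G (6 @ 74) → take A (22 @ 261) → take 12/36 of E → 94.67; 56/56 used.
4 item(s) taken whole; one partial (take 12/36 of E).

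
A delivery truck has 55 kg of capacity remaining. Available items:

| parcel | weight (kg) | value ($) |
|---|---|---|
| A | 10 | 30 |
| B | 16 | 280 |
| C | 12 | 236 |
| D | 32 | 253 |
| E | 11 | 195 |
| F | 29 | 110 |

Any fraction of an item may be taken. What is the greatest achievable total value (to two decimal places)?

Order: C (236/12=19.67) > E (195/11=17.73) > B (280/16=17.50) > D (253/32=7.91) > F (110/29=3.79) > A (30/10=3.00)
Fill: take C (12 @ 236) → take E (11 @ 195) → take B (16 @ 280) → take 16/32 of D → 126.50; 55/55 used.
Total value = 837.50

837.50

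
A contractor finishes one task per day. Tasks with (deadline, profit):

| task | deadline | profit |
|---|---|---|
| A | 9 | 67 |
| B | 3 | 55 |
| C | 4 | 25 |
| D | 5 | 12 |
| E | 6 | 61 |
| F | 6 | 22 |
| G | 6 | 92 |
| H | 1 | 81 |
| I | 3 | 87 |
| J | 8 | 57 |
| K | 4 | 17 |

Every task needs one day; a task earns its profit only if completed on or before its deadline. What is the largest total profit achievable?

Take jobs in profit order; each goes to the latest open slot no later than its deadline.
Profit order: G=92 I=87 H=81 A=67 E=61 J=57 B=55 C=25 F=22 K=17 D=12
Assign: G→slot 6, I→slot 3, H→slot 1, A→slot 9, E→slot 5, J→slot 8, B→slot 2, C→slot 4, F skipped, K skipped, D skipped.
Slots: [1:H] [2:B] [3:I] [4:C] [5:E] [6:G] [8:J] [9:A]
Profit = 81 + 55 + 87 + 25 + 61 + 92 + 57 + 67 = 525

525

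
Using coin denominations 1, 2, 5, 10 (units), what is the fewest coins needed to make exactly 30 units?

30 = 3×10
Total coins = 3 = 3

3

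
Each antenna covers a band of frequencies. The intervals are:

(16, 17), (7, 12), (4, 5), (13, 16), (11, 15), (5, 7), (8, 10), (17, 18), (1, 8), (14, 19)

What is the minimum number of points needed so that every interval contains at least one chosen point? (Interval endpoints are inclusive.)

Sort by right endpoint; whenever an interval is uncovered, place a point at its right end.
By right end: [4,5]  [5,7]  [1,8]  [8,10]  [7,12]  [11,15]  [13,16]  [16,17]  [17,18]  [14,19]
[4,5] uncovered → point at 5; [8,10] uncovered → point at 10; [11,15] uncovered → point at 15; [16,17] uncovered → point at 17.
Points: 5, 10, 15, 17 (4 total).

4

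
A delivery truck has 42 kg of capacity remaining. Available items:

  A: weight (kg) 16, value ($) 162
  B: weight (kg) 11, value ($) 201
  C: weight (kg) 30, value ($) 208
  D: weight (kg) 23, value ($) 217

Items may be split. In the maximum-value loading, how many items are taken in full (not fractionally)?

Order: B (201/11=18.27) > A (162/16=10.12) > D (217/23=9.43) > C (208/30=6.93)
Fill: take B (11 @ 201) → take A (16 @ 162) → take 15/23 of D → 141.52; 42/42 used.
2 item(s) taken whole; one partial (take 15/23 of D).

2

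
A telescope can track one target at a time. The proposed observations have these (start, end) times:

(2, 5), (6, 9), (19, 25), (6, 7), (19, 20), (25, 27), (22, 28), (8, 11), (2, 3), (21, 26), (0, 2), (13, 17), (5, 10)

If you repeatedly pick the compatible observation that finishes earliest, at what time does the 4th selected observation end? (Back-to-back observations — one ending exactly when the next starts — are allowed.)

Greedy by earliest finish: after sorting by end time, pick each interval compatible with the last pick.
By end time: (0,2), (2,3), (2,5), (6,7), (6,9), (5,10), (8,11), (13,17), (19,20), (19,25), (21,26), (25,27), (22,28).
Pick (0,2); next start ≥ 2 → (2,3); next start ≥ 3 → (6,7); next start ≥ 7 → (8,11); next start ≥ 11 → (13,17); next start ≥ 17 → (19,20); next start ≥ 20 → (21,26).
Selected: (0,2) (2,3) (6,7) (8,11) (13,17) (19,20) (21,26)

11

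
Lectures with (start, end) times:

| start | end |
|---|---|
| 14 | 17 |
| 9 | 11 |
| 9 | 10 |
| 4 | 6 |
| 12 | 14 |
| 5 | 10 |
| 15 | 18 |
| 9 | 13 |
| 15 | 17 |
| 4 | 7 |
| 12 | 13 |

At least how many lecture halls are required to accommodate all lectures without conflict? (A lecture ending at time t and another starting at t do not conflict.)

Events (time:±→running): 4:+→1 4:+→2 5:+→3 6:-→2 7:-→1 9:+→2 9:+→3 9:+→4 … peak 4.

4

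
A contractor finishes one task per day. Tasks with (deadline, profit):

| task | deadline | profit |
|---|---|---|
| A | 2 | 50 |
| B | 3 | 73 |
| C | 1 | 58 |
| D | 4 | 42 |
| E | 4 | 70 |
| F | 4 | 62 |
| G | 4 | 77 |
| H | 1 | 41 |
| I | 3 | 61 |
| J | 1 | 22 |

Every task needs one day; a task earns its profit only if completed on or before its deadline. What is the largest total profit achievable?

Take jobs in profit order; each goes to the latest open slot no later than its deadline.
Profit order: G=77 B=73 E=70 F=62 I=61 C=58 A=50 D=42 H=41 J=22
Assign: G→slot 4, B→slot 3, E→slot 2, F→slot 1, I skipped, C skipped, A skipped, D skipped, H skipped, J skipped.
Slots: [1:F] [2:E] [3:B] [4:G]
Profit = 62 + 70 + 73 + 77 = 282

282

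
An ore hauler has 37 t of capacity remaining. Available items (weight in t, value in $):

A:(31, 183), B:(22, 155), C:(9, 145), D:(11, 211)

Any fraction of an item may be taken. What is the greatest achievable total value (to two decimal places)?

Order: D (211/11=19.18) > C (145/9=16.11) > B (155/22=7.05) > A (183/31=5.90)
Fill: take D (11 @ 211) → take C (9 @ 145) → take 17/22 of B → 119.77; 37/37 used.
Total value = 475.77

475.77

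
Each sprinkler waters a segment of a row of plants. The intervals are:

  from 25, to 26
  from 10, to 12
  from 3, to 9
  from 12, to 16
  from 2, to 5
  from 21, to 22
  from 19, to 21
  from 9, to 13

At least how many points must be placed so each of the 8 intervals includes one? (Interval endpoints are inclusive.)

4

Process intervals by earliest right end; each time one isn't hit yet, stab at its right endpoint.
Sorted: [2,5] [3,9] [10,12] [9,13] [12,16] [19,21] [21,22] [25,26]
{[2,5],[3,9]} hit by 5; {[10,12],[9,13],[12,16]} hit by 12; {[19,21],[21,22]} hit by 21; {[25,26]} hit by 26.
Points: 5, 12, 21, 26 (4 total).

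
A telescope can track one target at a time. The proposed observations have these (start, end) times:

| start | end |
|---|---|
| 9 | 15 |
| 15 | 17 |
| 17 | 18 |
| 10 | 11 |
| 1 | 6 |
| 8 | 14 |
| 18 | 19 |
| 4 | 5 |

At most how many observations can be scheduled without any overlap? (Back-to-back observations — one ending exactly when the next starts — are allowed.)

Sorted by end: (4,5)  (1,6)  (10,11)  (8,14)  (9,15)  (15,17)  (17,18)  (18,19)
take (4,5); skip (1,6); take (10,11); take (15,17); take (17,18); take (18,19).
Selected 5 observations.

5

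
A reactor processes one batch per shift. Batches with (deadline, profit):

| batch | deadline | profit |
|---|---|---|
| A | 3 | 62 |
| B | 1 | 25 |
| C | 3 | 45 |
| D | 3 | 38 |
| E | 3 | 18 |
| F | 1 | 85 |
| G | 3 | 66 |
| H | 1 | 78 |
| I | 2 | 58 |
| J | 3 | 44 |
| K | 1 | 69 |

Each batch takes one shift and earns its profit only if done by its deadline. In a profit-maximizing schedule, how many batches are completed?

Take jobs in profit order; each goes to the latest open slot no later than its deadline.
By profit: F(d1,85), H(d1,78), K(d1,69), G(d3,66), A(d3,62), I(d2,58), C(d3,45), J(d3,44), D(d3,38), B(d1,25), E(d3,18)
F→slot 1; H skipped; K skipped; G→slot 3; A→slot 2; I skipped; C skipped; J skipped; D skipped; B skipped; E skipped.
3 of 11 scheduled.

3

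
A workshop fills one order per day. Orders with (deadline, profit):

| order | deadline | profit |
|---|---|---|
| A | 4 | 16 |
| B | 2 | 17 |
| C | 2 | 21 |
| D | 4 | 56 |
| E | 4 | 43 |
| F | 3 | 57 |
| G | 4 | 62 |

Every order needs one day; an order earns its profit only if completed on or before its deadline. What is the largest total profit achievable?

218

Sort by profit descending; place each in the latest free slot ≤ its deadline.
Profit order: G=62 F=57 D=56 E=43 C=21 B=17 A=16
Assign: G→slot 4, F→slot 3, D→slot 2, E→slot 1, C skipped, B skipped, A skipped.
Slots: [1:E] [2:D] [3:F] [4:G]
Profit = 43 + 56 + 57 + 62 = 218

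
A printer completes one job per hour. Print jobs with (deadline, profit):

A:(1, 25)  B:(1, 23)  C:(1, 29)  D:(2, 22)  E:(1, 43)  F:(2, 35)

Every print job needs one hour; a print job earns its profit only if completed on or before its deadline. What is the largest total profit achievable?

78

Profit order: E=43 F=35 C=29 A=25 B=23 D=22
Assign: E→slot 1, F→slot 2, C skipped, A skipped, B skipped, D skipped.
Slots: [1:E] [2:F]
Profit = 43 + 35 = 78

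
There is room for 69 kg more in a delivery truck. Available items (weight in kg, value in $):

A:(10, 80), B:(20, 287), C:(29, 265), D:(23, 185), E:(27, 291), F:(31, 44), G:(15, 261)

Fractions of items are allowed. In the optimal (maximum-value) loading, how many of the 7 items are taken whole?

Sort by value per unit weight and fill in that order.
Order: G (261/15=17.40) > B (287/20=14.35) > E (291/27=10.78) > C (265/29=9.14) > D (185/23=8.04) > A (80/10=8.00) > F (44/31=1.42)
Fill: take G (15 @ 261) → take B (20 @ 287) → take E (27 @ 291) → take 7/29 of C → 63.97; 69/69 used.
3 item(s) taken whole; one partial (take 7/29 of C).

3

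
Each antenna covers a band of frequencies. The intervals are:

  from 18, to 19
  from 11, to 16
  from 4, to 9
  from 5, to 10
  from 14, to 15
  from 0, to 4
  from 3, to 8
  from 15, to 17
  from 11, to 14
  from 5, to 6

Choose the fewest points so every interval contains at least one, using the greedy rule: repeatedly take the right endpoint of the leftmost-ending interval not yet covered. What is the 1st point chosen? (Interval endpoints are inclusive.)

Sorted: [0,4] [5,6] [3,8] [4,9] [5,10] [11,14] [14,15] [11,16] [15,17] [18,19]
{[0,4]} hit by 4; {[5,6],[3,8],[4,9],[5,10]} hit by 6; {[11,14],[14,15],[11,16]} hit by 14; {[15,17]} hit by 17; {[18,19]} hit by 19.
Points: 4, 6, 14, 17, 19 (5 total).

4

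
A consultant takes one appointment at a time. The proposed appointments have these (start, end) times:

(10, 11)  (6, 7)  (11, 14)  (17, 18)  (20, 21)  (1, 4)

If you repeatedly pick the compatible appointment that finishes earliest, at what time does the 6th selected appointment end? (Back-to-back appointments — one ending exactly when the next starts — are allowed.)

By end time: (1,4), (6,7), (10,11), (11,14), (17,18), (20,21).
Pick (1,4); next start ≥ 4 → (6,7); next start ≥ 7 → (10,11); next start ≥ 11 → (11,14); next start ≥ 14 → (17,18); next start ≥ 18 → (20,21).
Selected: (1,4) (6,7) (10,11) (11,14) (17,18) (20,21)

21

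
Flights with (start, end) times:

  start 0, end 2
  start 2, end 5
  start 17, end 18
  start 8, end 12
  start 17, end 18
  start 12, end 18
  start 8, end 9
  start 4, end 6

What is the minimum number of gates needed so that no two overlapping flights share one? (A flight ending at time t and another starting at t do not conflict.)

3

starts: [0, 2, 4, 8, 8, 12, 17, 17]
ends:   [2, 5, 6, 9, 12, 18, 18, 18]
s0→1 e2→0 s2→1 s4→2 e5→1 e6→0 s8→1 s8→2 e9→1 e12→0 s12→1 s17→2 s17→3  — peak 3.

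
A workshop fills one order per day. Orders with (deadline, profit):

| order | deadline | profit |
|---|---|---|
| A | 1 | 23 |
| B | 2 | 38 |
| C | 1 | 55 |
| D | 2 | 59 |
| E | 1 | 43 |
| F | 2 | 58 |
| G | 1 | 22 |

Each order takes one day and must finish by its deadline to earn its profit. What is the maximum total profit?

117

Sort by profit descending; place each in the latest free slot ≤ its deadline.
Profit order: D=59 F=58 C=55 E=43 B=38 A=23 G=22
Assign: D→slot 2, F→slot 1, C skipped, E skipped, B skipped, A skipped, G skipped.
Slots: [1:F] [2:D]
Profit = 58 + 59 = 117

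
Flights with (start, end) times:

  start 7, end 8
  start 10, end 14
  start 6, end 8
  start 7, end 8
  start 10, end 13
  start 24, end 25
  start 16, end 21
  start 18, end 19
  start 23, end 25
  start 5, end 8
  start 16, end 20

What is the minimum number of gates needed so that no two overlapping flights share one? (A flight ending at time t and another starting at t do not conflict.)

Events (time:±→running): 5:+→1 6:+→2 7:+→3 7:+→4 … peak 4.

4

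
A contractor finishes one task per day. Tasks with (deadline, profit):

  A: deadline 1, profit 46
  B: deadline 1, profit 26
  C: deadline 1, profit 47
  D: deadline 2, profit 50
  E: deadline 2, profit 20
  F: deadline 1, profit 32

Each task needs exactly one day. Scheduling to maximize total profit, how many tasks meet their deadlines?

By profit: D(d2,50), C(d1,47), A(d1,46), F(d1,32), B(d1,26), E(d2,20)
D→slot 2; C→slot 1; A skipped; F skipped; B skipped; E skipped.
2 of 6 scheduled.

2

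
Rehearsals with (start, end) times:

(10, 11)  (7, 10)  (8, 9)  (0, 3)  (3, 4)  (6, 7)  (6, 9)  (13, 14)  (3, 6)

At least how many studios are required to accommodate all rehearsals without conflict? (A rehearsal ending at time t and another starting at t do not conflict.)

3

starts: [0, 3, 3, 6, 6, 7, 8, 10, 13]
ends:   [3, 4, 6, 7, 9, 9, 10, 11, 14]
s0→1 e3→0 s3→1 s3→2 e4→1 e6→0 s6→1 s6→2 e7→1 s7→2 s8→3  — peak 3.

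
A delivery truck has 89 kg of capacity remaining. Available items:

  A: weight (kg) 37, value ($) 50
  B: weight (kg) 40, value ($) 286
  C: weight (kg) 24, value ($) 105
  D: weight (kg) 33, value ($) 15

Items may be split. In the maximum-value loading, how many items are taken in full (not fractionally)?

2

Greedy by value/weight ratio, highest first.
Ratios (sorted): B 7.15, C 4.38, A 1.35, D 0.45
take B (40 @ 286); take C (24 @ 105); take 25/37 of A → 33.78. Capacity used 89/89.
2 item(s) taken whole; one partial (take 25/37 of A).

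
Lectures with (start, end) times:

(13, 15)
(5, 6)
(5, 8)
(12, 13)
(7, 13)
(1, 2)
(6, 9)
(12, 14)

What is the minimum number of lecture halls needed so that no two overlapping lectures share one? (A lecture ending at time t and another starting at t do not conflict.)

3

Events (time:±→running): 1:+→1 2:-→0 5:+→1 5:+→2 6:-→1 6:+→2 7:+→3 … peak 3.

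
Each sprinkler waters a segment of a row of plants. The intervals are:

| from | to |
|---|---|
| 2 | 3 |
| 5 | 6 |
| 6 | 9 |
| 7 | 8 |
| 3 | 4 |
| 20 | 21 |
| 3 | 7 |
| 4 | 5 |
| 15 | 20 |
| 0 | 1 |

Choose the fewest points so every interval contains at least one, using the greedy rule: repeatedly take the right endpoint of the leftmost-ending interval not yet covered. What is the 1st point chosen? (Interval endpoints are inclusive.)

1

Process intervals by earliest right end; each time one isn't hit yet, stab at its right endpoint.
By right end: [0,1]  [2,3]  [3,4]  [4,5]  [5,6]  [3,7]  [7,8]  [6,9]  [15,20]  [20,21]
[0,1] uncovered → point at 1; [2,3] uncovered → point at 3; [4,5] uncovered → point at 5; [7,8] uncovered → point at 8; [15,20] uncovered → point at 20.
Points: 1, 3, 5, 8, 20 (5 total).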